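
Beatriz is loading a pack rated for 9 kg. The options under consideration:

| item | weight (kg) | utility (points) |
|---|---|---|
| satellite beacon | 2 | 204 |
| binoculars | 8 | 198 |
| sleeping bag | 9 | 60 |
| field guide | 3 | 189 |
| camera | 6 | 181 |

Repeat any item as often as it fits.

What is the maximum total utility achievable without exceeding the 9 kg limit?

816

4×satellite beacon uses 8 of the 9 kg and totals 816.
The spare 1 kg is too small for any remaining item, and no exchange beats 816.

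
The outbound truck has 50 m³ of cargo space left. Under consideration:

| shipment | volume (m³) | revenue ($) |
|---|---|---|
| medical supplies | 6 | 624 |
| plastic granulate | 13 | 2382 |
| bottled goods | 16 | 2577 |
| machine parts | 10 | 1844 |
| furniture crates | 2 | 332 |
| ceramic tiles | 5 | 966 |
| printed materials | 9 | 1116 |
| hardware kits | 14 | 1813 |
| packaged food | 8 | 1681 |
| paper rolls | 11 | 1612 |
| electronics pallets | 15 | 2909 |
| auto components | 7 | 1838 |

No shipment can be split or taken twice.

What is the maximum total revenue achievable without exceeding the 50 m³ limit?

By revenue per m³: auto components 262.57, packaged food 210.12, electronics pallets 193.93, ceramic tiles 193.20 lead.
Taking the top-ratio shipments first gives machine parts + furniture crates + ceramic tiles + packaged food + electronics pallets + auto components for 9570 (47 m³).
Replace machine parts with plastic granulate: the trade gains 538 net, giving 10108 at 50 m³.
Every other selection either busts 50 m³ or fails to beat 10108.

10108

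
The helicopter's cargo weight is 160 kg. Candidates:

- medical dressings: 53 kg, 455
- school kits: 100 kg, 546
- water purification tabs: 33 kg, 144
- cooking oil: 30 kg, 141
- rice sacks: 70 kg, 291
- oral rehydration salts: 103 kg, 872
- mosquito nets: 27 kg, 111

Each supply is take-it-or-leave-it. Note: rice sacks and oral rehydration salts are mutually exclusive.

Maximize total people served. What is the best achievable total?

Density check — medical dressings 8.58, oral rehydration salts 8.47, school kits 5.46 are the best per kg.
Taking medical dressings + oral rehydration salts: 156 kg used, 1327 in people served.
Next best is cooking oil + oral rehydration salts + mosquito nets at 1124 (160 kg) — short by 203.

1327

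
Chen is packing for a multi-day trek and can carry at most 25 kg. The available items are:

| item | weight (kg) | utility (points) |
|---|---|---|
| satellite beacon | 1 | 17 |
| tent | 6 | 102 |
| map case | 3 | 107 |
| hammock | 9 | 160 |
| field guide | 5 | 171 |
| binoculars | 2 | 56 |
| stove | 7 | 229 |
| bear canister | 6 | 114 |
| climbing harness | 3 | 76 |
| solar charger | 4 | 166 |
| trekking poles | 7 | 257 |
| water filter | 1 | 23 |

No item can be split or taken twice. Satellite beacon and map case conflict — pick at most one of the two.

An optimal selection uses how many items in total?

Optimal total is 879.
For example field guide + binoculars + stove + solar charger + trekking poles achieves it, using 25 kg.
All optima have 5 items.

5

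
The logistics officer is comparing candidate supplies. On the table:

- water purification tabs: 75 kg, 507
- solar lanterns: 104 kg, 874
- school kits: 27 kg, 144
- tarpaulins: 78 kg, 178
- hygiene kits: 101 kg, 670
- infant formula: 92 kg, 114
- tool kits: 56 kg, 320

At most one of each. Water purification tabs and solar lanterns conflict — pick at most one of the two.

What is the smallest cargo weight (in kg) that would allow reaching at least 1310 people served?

187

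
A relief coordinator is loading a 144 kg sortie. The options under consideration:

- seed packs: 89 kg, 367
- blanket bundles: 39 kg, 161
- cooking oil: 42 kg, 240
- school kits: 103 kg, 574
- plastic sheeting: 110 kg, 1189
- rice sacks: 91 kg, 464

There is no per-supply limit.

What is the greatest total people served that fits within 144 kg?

By people served per kg: plastic sheeting 10.81, cooking oil 5.71, school kits 5.57 lead.
Best packing: plastic sheeting — 110 kg, 1189 total.

1189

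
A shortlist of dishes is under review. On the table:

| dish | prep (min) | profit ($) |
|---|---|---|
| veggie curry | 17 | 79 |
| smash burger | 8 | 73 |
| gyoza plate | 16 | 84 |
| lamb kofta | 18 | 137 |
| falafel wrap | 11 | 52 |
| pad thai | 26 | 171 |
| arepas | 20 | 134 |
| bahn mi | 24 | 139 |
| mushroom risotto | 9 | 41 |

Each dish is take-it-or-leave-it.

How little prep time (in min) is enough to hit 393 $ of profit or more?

57

Look for the lowest-prep combination reaching 393.
smash burger + lamb kofta + falafel wrap + arepas: 396 profit at 57 min.
Below 57 min the best achievable stays under 393.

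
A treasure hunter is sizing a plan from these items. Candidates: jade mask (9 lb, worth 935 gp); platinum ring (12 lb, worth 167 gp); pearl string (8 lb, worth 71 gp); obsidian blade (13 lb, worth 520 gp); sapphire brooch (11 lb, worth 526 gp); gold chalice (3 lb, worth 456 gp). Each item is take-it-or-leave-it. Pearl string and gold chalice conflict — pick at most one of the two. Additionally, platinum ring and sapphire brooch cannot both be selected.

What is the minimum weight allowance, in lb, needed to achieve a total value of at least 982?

12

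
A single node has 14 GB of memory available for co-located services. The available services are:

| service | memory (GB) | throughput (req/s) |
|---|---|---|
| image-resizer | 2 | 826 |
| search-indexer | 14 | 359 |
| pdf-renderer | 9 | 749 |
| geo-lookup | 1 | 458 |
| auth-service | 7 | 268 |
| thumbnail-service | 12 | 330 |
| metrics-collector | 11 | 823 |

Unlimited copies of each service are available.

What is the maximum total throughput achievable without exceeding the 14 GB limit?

6412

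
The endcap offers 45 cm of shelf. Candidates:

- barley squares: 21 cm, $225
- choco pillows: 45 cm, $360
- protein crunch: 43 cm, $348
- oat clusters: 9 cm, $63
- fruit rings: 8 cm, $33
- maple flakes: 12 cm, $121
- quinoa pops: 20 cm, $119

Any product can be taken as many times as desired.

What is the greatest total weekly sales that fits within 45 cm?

Greedy by ratio would take 2×barley squares: 42 cm used, total 450.
The 21 cm tied up in barley squares is better spent on 2×maple flakes — total rises to 467 (45 cm).

467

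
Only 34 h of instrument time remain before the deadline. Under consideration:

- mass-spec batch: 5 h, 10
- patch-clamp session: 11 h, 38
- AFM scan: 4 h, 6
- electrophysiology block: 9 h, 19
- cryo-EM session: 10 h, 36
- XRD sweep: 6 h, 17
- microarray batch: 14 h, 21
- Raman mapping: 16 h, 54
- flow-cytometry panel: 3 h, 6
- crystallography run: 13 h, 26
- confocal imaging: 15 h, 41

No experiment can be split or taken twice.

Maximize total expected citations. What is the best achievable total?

109

Ranking by ratio (expected citations/h): cryo-EM session 3.60, patch-clamp session 3.45, Raman mapping 3.38, XRD sweep 2.83.
Taking the top-ratio experiments first gives mass-spec batch + patch-clamp session + cryo-EM session + XRD sweep for 101 (32 h).
Dropping mass-spec batch and cryo-EM session frees 15 h; slotting in Raman mapping (16 h) lifts the total to 109 at 33 h.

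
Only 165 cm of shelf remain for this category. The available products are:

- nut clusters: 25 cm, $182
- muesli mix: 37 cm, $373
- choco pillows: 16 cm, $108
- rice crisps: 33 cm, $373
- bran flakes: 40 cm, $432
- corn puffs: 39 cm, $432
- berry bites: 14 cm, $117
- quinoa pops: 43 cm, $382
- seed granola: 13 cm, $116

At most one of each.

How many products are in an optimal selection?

Best achievable weekly sales is 1727.
muesli mix + rice crisps + bran flakes + corn puffs + berry bites hits 1727 at 163 cm.
All optima have 5 products.

5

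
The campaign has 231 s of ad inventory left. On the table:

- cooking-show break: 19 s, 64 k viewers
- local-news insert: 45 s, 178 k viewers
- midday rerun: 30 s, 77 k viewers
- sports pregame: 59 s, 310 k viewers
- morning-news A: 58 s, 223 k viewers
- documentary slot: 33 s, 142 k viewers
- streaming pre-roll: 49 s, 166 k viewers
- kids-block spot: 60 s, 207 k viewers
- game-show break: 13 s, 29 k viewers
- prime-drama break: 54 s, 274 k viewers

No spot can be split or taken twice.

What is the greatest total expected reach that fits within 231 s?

1014

Ranking by ratio (expected reach/s): sports pregame 5.25, prime-drama break 5.07, documentary slot 4.30, local-news insert 3.96.
Taking the top-ratio spots first gives cooking-show break + local-news insert + sports pregame + documentary slot + game-show break + prime-drama break for 997 (223 s).
Reworking the packing: sports pregame + morning-news A + kids-block spot + prime-drama break uses 231 s and improves the total to 1014.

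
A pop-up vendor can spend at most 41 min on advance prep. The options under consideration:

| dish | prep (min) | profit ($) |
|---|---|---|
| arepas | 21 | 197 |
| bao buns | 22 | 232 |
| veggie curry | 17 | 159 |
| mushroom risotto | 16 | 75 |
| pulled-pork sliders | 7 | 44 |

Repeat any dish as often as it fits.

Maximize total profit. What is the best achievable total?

By profit per min: bao buns 10.55, arepas 9.38, veggie curry 9.35, pulled-pork sliders 6.29 lead.
The ratio ordering already packs tightly: bao buns + veggie curry, 39 min, 391.

391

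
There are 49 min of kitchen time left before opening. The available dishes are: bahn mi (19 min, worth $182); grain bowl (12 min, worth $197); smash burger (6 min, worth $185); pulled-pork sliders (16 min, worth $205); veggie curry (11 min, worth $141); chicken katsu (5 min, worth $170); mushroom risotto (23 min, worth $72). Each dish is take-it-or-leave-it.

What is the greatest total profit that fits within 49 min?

757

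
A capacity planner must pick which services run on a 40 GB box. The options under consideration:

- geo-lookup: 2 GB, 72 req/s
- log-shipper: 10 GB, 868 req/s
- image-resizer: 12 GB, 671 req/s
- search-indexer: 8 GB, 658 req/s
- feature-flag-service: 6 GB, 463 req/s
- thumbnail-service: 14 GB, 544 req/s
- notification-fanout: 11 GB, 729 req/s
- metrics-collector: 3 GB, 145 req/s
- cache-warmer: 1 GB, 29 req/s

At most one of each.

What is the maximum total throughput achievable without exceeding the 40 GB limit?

2935

Taking geo-lookup + log-shipper + search-indexer + feature-flag-service + notification-fanout + metrics-collector: 40 GB used, 2935 in throughput.
The closest alternative, log-shipper + search-indexer + feature-flag-service + notification-fanout + metrics-collector + cache-warmer, reaches only 2892.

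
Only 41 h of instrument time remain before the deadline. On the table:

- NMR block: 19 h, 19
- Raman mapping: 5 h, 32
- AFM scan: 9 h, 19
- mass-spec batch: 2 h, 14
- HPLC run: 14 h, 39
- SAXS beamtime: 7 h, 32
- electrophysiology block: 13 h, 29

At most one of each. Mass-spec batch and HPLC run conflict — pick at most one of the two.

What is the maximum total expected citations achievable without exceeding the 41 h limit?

By expected citations per h: mass-spec batch 7.00, Raman mapping 6.40, SAXS beamtime 4.57 lead.
Best packing: Raman mapping + HPLC run + SAXS beamtime + electrophysiology block — 39 h, 132 total.

132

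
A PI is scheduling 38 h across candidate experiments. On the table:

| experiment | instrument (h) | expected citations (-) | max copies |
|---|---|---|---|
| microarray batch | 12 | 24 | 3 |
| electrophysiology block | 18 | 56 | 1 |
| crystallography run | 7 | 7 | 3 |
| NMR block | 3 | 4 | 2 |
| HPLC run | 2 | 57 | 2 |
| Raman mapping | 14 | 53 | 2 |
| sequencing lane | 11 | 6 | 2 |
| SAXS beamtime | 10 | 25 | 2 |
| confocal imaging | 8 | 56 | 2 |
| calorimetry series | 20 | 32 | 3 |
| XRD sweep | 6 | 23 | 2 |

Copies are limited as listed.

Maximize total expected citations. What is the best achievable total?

283

Ranking by ratio (expected citations/h): HPLC run 28.50, confocal imaging 7.00, XRD sweep 3.83, Raman mapping 3.79.
Taking the top-ratio experiments first gives 2×NMR block + 2×HPLC run + 2×confocal imaging + 2×XRD sweep for 280 (38 h).
The 15 h tied up in NMR block and 2×XRD sweep is better spent on Raman mapping — total rises to 283 (37 h).
Every other selection either busts 38 h or exceeds an availability limit or fails to beat 283.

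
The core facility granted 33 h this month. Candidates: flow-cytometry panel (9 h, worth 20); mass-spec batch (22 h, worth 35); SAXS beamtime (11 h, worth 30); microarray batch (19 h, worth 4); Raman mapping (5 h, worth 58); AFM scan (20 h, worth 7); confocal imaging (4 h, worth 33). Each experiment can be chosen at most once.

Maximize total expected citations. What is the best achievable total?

141

By expected citations per h: Raman mapping 11.60, confocal imaging 8.25, SAXS beamtime 2.73 lead.
Flow-cytometry panel + SAXS beamtime + Raman mapping + confocal imaging uses 29 of the 33 h and totals 141.
Next best is mass-spec batch + Raman mapping + confocal imaging at 126 (31 h) — short by 15.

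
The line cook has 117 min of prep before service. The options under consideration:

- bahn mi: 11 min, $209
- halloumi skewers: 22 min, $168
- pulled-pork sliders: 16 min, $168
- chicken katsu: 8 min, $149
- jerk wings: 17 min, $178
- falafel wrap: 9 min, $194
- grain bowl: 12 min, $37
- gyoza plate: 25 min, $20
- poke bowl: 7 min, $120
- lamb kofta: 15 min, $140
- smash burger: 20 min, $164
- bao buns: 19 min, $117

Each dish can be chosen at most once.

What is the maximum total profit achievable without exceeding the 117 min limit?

1363

Ranking by ratio (profit/min): falafel wrap 21.56, bahn mi 19.00, chicken katsu 18.62.
A density-first pass picks bahn mi + pulled-pork sliders + chicken katsu + jerk wings + falafel wrap + grain bowl + poke bowl + lamb kofta + smash burger — 1359 at 115 min.
The 20 min tied up in smash burger is better spent on halloumi skewers — total rises to 1363 (117 min).
An exhaustive check of the 4096 subsets confirms 1363.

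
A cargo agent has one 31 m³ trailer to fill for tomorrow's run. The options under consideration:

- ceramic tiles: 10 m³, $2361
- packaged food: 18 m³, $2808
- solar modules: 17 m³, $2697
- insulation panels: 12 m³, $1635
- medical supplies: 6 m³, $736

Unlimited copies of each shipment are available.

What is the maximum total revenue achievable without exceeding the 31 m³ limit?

7083

Density check — ceramic tiles 236.10, solar modules 158.65, packaged food 156.00, insulation panels 136.25 are the best per m³.
Taking 3×ceramic tiles: 30 m³ used, 7083 in revenue.
Every other selection either busts 31 m³ or fails to beat 7083.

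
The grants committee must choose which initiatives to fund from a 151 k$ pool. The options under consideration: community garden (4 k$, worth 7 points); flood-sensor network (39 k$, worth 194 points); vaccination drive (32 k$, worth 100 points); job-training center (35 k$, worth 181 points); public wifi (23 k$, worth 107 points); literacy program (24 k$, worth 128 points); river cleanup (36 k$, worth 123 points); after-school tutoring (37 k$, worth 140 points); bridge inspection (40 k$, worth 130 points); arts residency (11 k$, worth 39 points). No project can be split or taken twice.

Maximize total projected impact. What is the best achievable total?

689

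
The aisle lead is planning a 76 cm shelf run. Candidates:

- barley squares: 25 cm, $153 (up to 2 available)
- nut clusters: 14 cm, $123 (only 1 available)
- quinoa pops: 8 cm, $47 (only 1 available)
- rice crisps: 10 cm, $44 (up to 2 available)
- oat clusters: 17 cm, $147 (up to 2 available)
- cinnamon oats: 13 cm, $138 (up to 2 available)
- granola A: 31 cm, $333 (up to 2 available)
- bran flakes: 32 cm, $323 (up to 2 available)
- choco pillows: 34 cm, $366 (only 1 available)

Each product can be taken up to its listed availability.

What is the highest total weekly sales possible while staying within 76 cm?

Greedy by ratio would take quinoa pops + granola A + choco pillows: 73 cm used, total 746.
Replace quinoa pops and choco pillows with cinnamon oats + granola A: the trade gains 58 net, giving 804 at 75 cm.

804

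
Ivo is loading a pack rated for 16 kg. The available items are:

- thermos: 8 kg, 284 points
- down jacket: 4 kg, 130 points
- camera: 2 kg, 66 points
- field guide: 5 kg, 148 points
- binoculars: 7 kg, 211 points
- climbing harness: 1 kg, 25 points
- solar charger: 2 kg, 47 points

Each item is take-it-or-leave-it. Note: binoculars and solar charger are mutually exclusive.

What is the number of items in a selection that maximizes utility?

The maximum utility within 16 kg is 527.
For example thermos + down jacket + camera + solar charger achieves it, using 16 kg.
Any selection reaching 527 contains exactly 4 items.

4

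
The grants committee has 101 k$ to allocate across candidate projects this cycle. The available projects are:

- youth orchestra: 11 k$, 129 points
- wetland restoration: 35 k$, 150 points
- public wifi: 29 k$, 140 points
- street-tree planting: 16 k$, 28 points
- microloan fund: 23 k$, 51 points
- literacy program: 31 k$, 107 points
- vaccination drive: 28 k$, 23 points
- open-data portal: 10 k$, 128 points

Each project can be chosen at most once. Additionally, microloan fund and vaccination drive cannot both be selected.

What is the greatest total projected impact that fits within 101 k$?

575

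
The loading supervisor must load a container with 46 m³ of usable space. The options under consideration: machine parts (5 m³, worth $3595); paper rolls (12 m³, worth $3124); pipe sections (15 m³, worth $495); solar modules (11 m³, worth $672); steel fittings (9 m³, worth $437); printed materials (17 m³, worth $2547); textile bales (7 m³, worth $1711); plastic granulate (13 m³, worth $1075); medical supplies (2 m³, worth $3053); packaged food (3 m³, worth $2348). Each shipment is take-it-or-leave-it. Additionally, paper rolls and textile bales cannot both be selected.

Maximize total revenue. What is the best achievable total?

14667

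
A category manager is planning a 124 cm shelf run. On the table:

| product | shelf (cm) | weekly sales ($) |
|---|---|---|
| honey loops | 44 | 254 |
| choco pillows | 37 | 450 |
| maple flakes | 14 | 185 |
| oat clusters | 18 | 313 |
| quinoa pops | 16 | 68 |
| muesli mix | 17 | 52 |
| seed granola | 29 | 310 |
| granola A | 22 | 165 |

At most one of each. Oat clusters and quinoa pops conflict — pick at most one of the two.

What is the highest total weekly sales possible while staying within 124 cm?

1423

Ranking by ratio (weekly sales/cm): oat clusters 17.39, maple flakes 13.21, choco pillows 12.16, seed granola 10.69.
Best packing: choco pillows + maple flakes + oat clusters + seed granola + granola A — 120 cm, 1423 total.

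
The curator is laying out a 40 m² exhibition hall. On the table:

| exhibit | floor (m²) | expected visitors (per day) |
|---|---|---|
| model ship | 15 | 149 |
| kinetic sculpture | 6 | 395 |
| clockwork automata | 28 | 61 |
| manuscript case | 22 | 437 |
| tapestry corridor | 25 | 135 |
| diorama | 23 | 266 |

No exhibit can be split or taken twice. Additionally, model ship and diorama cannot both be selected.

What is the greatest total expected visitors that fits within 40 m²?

832

Best packing: kinetic sculpture + manuscript case — 28 m², 832 total.
Nothing else feasible within 40 m² beats 832.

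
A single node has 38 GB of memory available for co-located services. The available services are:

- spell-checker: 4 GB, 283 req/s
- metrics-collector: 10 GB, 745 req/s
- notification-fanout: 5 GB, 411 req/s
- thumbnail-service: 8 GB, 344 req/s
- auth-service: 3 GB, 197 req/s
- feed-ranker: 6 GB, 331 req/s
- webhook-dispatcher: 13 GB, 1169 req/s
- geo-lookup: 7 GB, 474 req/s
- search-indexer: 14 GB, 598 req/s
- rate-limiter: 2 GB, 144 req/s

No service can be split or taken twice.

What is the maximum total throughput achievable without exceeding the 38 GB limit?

2996

A density-first pass picks spell-checker + metrics-collector + notification-fanout + auth-service + webhook-dispatcher + rate-limiter — 2949 at 37 GB.
The 6 GB tied up in spell-checker and rate-limiter is better spent on geo-lookup — total rises to 2996 (38 GB).
An exhaustive check of the 1024 subsets confirms 2996.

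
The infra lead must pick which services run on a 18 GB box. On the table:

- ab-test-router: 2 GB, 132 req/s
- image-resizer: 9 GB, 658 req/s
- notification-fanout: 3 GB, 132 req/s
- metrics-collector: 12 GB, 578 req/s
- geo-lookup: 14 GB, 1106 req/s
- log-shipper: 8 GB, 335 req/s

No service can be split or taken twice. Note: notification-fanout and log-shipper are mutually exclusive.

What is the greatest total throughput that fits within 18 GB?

1238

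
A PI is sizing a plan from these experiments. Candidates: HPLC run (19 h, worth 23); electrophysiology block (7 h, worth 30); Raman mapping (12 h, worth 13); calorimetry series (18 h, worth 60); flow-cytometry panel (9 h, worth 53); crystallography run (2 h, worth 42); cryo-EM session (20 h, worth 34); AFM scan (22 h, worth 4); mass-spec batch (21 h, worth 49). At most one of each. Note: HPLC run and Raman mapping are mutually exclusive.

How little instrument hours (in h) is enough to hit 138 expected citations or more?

Need the lightest bundle worth ≥ 138.
Taking calorimetry series + flow-cytometry panel + crystallography run gives 155 (≥ 138) for 29 h.
Below 29 h the best achievable stays under 138.

29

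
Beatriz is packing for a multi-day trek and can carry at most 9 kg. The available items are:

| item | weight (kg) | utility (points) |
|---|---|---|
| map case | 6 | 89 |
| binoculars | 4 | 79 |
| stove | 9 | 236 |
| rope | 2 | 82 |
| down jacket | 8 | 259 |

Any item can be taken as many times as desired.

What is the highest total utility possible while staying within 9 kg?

Density check — rope 41.00, down jacket 32.38, stove 26.22 are the best per kg.
Taking 4×rope: 8 kg used, 328 in utility.
Every other selection either busts 9 kg or fails to beat 328.

328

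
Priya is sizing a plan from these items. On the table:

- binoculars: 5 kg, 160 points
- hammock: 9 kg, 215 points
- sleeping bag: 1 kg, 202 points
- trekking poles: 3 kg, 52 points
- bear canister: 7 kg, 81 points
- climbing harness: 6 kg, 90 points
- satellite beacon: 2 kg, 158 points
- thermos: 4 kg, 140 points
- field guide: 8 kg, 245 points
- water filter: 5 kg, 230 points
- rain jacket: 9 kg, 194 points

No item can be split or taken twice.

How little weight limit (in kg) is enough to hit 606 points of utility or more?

Need the lightest bundle worth ≥ 606.
sleeping bag + trekking poles + satellite beacon + water filter reaches 642 using 11 kg.
No combination under 11 kg hits 606.

11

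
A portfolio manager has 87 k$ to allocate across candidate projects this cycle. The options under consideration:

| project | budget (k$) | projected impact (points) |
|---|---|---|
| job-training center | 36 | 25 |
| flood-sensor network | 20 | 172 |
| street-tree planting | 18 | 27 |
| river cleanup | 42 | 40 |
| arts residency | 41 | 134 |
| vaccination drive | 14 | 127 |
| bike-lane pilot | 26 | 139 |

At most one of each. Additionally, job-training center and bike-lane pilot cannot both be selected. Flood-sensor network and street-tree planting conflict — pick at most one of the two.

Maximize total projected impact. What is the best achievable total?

Taking flood-sensor network + arts residency + bike-lane pilot: 87 k$ used, 445 in projected impact.

445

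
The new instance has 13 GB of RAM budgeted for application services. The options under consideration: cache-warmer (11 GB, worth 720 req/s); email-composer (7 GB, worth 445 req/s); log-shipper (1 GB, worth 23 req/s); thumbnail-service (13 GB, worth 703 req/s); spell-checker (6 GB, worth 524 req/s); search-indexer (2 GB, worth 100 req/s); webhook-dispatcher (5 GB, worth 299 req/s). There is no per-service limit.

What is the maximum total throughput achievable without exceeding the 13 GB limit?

1071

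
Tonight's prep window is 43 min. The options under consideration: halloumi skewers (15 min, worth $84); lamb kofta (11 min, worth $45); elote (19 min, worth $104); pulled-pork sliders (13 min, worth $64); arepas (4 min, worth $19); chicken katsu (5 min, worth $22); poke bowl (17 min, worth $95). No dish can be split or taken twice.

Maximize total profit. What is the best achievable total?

A density-first pass picks halloumi skewers + arepas + chicken katsu + poke bowl — 220 at 41 min.
Replace poke bowl with elote: the trade gains 9 net, giving 229 at 43 min.

229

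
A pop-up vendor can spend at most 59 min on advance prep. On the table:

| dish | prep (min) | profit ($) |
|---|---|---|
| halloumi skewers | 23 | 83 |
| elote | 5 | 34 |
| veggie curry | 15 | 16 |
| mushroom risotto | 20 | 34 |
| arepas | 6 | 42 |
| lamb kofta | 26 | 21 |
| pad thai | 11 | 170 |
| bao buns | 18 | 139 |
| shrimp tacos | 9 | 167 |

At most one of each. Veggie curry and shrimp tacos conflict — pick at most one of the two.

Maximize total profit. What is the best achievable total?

By profit per min: shrimp tacos 18.56, pad thai 15.45, bao buns 7.72 lead.
The ratio ordering already packs tightly: elote + arepas + pad thai + bao buns + shrimp tacos, 49 min, 552.

552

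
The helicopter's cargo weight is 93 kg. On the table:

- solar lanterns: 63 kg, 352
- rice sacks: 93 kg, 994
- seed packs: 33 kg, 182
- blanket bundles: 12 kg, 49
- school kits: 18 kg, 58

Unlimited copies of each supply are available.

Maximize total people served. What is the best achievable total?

994

Taking rice sacks: 93 kg used, 994 in people served.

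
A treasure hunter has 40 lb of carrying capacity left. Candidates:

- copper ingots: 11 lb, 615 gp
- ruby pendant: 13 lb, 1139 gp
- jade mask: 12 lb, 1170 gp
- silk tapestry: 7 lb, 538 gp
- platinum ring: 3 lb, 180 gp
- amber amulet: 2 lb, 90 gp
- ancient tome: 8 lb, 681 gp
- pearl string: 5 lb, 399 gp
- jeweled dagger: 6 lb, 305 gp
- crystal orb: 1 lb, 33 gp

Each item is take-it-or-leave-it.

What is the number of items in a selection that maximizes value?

4

The maximum value within 40 lb is 3528.
One optimal bundle: ruby pendant + jade mask + silk tapestry + ancient tome (40 lb).
Every optimal selection uses 4 items.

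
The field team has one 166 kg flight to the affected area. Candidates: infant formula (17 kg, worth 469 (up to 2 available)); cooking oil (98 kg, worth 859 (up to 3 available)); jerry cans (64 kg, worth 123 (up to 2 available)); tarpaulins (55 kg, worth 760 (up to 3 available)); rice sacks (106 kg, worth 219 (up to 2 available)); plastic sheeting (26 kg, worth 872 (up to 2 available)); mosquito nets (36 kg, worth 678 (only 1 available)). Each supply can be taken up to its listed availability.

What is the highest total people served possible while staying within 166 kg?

3651

The ratio heuristic lands on 2×infant formula + 2×plastic sheeting + mosquito nets (3360) but leaves 44 kg idle.
Dropping infant formula frees 17 kg; slotting in tarpaulins (55 kg) lifts the total to 3651 at 160 kg.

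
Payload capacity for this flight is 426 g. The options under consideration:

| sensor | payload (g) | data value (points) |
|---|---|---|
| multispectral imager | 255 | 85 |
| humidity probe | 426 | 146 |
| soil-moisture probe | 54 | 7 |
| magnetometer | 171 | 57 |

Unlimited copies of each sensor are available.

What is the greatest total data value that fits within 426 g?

Taking humidity probe: 426 g used, 146 in data value.

146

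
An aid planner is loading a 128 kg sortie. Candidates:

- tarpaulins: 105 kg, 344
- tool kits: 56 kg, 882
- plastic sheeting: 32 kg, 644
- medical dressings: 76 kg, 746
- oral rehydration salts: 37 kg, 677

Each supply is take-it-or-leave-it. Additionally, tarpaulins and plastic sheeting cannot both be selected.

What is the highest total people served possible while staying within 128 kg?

2203

Best packing: tool kits + plastic sheeting + oral rehydration salts — 125 kg, 2203 total.
Every other selection either busts 128 kg or breaks a pairing rule or fails to beat 2203.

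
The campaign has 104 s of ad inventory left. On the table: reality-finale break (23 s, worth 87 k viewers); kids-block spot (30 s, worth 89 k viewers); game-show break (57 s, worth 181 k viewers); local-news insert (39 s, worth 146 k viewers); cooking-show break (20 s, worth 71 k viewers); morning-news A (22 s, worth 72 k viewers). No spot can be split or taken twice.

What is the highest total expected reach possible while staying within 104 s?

The ratio ordering already packs tightly: reality-finale break + local-news insert + cooking-show break + morning-news A, 104 s, 376.
An exhaustive check of the 64 subsets confirms 376.

376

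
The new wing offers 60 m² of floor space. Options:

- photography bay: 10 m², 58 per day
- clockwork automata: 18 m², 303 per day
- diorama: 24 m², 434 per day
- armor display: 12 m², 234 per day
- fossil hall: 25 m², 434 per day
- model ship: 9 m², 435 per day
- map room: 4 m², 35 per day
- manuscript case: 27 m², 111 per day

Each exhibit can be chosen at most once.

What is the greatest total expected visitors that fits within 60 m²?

1303

Ranking by ratio (expected visitors/m²): model ship 48.33, armor display 19.50, diorama 18.08, fossil hall 17.36.
A density-first pass picks photography bay + diorama + armor display + model ship + map room — 1196 at 59 m².
The 26 m² tied up in photography bay and armor display and map room is better spent on fossil hall — total rises to 1303 (58 m²).
No other feasible combination exceeds 1303.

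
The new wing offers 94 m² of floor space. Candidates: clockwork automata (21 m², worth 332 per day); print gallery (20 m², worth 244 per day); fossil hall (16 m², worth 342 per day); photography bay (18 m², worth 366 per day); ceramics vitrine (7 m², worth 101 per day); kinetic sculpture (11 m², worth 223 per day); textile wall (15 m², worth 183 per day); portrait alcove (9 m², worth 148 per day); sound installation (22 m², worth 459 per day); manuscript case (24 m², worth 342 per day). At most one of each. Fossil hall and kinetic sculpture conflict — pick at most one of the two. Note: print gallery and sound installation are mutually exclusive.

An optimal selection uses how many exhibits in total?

6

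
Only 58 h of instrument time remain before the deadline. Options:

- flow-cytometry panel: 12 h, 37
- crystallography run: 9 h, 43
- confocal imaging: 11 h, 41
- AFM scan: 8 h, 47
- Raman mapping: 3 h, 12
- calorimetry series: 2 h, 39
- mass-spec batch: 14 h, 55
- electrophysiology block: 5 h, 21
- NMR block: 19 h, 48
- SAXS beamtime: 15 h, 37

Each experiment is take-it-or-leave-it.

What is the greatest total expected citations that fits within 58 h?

Density check — calorimetry series 19.50, AFM scan 5.88, crystallography run 4.78, electrophysiology block 4.20 are the best per h.
The ratio heuristic lands on crystallography run + confocal imaging + AFM scan + Raman mapping + calorimetry series + mass-spec batch + electrophysiology block (258) but leaves 6 h idle.
Dropping Raman mapping and electrophysiology block frees 8 h; slotting in flow-cytometry panel (12 h) lifts the total to 262 at 56 h.
Every other selection either busts 58 h or fails to beat 262.

262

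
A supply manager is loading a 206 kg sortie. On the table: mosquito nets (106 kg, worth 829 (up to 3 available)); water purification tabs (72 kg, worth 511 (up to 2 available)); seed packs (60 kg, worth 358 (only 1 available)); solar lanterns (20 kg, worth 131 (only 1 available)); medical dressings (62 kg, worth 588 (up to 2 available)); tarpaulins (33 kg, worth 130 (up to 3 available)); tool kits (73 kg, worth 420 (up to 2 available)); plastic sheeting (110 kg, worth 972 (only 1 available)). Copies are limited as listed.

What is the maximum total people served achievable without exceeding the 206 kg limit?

Filling by ratio: water purification tabs + 2×medical dressings for 1687, with 10 kg left unused.
The 134 kg tied up in water purification tabs and medical dressings is better spent on solar lanterns + plastic sheeting — total rises to 1691 (192 kg).
That's the maximum — no swap from here does better than 1691.

1691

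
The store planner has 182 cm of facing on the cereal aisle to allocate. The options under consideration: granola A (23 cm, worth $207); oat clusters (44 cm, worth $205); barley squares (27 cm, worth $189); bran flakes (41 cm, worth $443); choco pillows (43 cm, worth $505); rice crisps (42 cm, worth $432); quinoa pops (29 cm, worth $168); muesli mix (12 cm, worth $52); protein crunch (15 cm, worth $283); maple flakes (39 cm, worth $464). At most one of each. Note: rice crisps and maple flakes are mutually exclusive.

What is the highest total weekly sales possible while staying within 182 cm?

1954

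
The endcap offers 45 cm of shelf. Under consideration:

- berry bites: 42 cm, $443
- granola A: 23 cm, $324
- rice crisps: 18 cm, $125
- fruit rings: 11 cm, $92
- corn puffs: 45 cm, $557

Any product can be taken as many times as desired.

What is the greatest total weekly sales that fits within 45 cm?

557

A density-first pass picks granola A + 2×fruit rings — 508 at 45 cm.
The 45 cm tied up in granola A and 2×fruit rings is better spent on corn puffs — total rises to 557 (45 cm).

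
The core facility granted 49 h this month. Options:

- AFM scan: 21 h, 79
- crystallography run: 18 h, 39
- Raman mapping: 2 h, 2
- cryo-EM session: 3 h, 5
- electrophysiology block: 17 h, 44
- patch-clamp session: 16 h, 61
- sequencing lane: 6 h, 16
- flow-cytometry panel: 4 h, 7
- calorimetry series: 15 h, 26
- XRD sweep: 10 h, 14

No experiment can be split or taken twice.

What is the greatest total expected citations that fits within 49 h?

165

The ratio ordering already packs tightly: AFM scan + Raman mapping + patch-clamp session + sequencing lane + flow-cytometry panel, 49 h, 165.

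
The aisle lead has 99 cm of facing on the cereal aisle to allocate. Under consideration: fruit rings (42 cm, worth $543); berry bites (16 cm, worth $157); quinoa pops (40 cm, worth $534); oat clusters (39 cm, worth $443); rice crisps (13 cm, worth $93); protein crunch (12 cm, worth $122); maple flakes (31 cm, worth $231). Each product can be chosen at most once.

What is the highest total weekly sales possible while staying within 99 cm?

The ratio heuristic lands on fruit rings + quinoa pops + protein crunch (1199) but leaves 5 cm idle.
The 12 cm tied up in protein crunch is better spent on berry bites — total rises to 1234 (98 cm).

1234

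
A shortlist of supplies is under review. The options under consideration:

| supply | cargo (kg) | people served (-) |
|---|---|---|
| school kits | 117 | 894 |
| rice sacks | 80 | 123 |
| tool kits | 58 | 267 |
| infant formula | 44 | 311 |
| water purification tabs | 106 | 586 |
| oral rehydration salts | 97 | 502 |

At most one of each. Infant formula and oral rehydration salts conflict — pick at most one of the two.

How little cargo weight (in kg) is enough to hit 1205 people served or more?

Minimise kg subject to total people served ≥ 1205.
Taking school kits + infant formula gives 1205 (≥ 1205) for 161 kg.
Any bundle with less than 161 kg falls short of 1205.

161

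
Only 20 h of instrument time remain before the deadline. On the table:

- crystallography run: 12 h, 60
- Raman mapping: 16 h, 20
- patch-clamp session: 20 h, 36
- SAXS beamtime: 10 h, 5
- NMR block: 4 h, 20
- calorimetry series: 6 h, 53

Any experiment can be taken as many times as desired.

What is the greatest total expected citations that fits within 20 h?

159

Ranking by ratio (expected citations/h): calorimetry series 8.83, crystallography run 5.00, NMR block 5.00.
Best packing: 3×calorimetry series — 18 h, 159 total.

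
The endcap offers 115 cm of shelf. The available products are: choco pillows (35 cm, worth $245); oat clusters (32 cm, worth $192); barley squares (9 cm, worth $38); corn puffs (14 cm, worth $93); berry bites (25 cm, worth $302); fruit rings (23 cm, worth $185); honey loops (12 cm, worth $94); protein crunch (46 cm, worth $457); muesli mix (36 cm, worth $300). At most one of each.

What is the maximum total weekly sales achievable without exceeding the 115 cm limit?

Greedy by ratio would take berry bites + protein crunch + muesli mix: 107 cm used, total 1059.
Replace muesli mix with barley squares + fruit rings + honey loops: the trade gains 17 net, giving 1076 at 115 cm.
That's the maximum — no swap from here does better than 1076.

1076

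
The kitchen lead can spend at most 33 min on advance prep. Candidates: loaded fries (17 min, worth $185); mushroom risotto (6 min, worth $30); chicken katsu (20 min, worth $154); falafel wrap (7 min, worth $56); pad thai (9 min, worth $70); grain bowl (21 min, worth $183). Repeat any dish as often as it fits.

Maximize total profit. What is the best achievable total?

311

Filling by ratio: loaded fries + 2×falafel wrap for 297, with 2 min left unused.
The 7 min tied up in falafel wrap is better spent on pad thai — total rises to 311 (33 min).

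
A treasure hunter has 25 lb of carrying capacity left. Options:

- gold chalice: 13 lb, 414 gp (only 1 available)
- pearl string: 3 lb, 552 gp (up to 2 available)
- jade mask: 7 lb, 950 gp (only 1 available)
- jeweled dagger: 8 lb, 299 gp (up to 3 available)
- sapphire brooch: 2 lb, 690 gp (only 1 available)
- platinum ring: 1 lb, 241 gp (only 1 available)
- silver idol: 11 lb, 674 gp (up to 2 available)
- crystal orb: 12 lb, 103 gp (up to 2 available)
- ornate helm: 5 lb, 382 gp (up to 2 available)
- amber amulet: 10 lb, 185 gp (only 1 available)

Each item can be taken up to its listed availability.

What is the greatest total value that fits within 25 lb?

Ranking by ratio (value/lb): sapphire brooch 345.00, platinum ring 241.00, pearl string 184.00, jade mask 135.71.
Greedy by ratio would take 2×pearl string + jade mask + sapphire brooch + platinum ring + ornate helm: 21 lb used, total 3367.
The 1 lb tied up in platinum ring is better spent on ornate helm — total rises to 3508 (25 lb).
Nothing else within 25 lb beats 3508.

3508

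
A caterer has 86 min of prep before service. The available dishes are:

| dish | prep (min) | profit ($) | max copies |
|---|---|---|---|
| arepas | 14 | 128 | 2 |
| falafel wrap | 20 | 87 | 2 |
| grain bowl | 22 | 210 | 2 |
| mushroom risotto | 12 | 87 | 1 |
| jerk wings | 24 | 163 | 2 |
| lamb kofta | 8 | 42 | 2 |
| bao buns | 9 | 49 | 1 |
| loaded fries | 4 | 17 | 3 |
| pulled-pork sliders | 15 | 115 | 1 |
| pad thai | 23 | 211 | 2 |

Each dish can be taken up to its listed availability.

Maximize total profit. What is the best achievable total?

The ratio heuristic lands on arepas + 2×grain bowl + loaded fries + pad thai (776) but leaves 1 min idle.
Dropping grain bowl frees 22 min; slotting in pad thai (23 min) lifts the total to 777 at 86 min.

777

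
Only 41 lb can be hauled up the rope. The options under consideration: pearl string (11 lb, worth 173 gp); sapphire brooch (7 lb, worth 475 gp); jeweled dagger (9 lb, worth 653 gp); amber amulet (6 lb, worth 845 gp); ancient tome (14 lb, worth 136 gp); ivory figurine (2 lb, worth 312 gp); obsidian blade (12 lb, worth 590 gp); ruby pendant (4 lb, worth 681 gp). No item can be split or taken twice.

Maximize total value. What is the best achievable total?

Ranking by ratio (value/lb): ruby pendant 170.25, ivory figurine 156.00, amber amulet 140.83.
Sapphire brooch + jeweled dagger + amber amulet + ivory figurine + obsidian blade + ruby pendant uses 40 of the 41 lb and totals 3556.
The closest alternative, sapphire brooch + jeweled dagger + amber amulet + obsidian blade + ruby pendant, reaches only 3244.

3556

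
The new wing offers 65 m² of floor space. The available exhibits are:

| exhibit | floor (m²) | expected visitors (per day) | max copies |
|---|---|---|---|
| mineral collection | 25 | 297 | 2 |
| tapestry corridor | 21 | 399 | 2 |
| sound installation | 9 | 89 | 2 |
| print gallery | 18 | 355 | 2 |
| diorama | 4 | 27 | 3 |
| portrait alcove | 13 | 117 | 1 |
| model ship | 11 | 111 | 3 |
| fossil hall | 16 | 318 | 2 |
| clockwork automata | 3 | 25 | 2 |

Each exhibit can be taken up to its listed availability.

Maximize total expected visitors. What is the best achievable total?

1180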